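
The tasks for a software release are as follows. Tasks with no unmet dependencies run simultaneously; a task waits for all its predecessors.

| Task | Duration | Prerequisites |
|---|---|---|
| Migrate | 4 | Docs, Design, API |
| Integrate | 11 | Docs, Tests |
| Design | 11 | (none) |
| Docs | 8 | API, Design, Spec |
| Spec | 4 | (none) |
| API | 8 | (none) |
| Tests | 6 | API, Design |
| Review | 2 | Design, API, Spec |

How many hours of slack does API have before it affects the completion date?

The longest chain is Design→Docs→Integrate = 11+8+11 = 30; overall finish 30 hours.
API finishes as early as 8 and must finish by 11.
Float = 30 − 27 = 3.

3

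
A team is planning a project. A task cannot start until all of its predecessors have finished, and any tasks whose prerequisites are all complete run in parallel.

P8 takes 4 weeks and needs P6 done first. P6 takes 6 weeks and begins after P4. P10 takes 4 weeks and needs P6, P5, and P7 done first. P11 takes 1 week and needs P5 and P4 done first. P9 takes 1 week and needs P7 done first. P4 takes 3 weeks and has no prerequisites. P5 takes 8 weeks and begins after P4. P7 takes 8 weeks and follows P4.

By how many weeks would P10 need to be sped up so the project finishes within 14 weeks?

Current finish: 15 weeks; target: 14.
P10 is on every critical path, so each week cut from P10 cuts the finish by one (this holds down to a finish of 13).
Need 15 − 14 = 1 week off P10 → P10 becomes 3 weeks, finish becomes 14.

1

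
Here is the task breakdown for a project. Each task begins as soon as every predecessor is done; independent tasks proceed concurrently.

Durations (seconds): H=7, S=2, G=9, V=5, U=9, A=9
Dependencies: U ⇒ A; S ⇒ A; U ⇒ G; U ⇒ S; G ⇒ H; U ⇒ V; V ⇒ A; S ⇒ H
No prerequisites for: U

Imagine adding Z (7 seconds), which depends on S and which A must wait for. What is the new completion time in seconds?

27

Originally the project takes 25 seconds.
With Z inserted, A now waits for max(S, U, V, Z).
New critical path: U→S→Z→A = 9+2+7+9 = 27 ⇒ 27 seconds.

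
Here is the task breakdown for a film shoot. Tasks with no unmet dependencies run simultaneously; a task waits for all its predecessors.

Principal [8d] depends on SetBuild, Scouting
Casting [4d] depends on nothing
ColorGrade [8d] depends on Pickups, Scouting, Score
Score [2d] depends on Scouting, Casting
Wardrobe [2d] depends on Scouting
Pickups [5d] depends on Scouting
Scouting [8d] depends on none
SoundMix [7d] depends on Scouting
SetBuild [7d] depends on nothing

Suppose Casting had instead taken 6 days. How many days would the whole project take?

21

As given, the longest chain is Scouting→Pickups→ColorGrade = 8+5+8 = 21, so the finish is 21 days.
Casting is off the critical path — its longest chain is 14 days, giving 7 of slack.
That remains the longest chain; total 21 days.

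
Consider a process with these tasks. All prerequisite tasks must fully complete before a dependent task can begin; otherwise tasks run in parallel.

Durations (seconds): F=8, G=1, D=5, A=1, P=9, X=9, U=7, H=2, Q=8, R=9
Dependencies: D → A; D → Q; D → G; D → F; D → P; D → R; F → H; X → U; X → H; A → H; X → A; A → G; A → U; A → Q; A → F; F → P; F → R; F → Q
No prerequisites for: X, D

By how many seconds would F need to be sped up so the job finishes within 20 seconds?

Current finish: 27 seconds; target: 20.
F is on every critical path, so each second cut from F cuts the finish by one (this holds down to a finish of 20).
Need 27 − 20 = 7 seconds off F → F becomes 1 second, finish becomes 20.

7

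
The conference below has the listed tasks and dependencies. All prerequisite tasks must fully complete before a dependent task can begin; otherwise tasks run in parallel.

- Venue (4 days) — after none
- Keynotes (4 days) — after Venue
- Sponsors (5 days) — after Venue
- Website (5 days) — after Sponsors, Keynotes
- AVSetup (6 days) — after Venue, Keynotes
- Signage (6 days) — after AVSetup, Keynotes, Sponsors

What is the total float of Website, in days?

Venue→Keynotes→AVSetup→Signage = 4+4+6+6 = 20 sets the makespan at 20 days.
Website finishes as early as 14 and must finish by 20.
Float = 20 − 14 = 6.

6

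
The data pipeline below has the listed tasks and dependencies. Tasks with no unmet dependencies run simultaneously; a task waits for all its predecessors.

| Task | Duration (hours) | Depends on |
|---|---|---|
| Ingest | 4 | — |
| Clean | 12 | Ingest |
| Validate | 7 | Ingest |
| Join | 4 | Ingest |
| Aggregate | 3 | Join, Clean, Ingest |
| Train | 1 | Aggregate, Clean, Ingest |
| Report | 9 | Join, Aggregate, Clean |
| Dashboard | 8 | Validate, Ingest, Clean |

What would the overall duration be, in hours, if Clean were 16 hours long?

Baseline: Ingest→Clean→Aggregate→Report = 4+12+3+9 = 28 → 28 hours.
Clean is on the critical path; changing it to 16 makes that path 32 hours.
That remains the longest chain; total 32 hours.

32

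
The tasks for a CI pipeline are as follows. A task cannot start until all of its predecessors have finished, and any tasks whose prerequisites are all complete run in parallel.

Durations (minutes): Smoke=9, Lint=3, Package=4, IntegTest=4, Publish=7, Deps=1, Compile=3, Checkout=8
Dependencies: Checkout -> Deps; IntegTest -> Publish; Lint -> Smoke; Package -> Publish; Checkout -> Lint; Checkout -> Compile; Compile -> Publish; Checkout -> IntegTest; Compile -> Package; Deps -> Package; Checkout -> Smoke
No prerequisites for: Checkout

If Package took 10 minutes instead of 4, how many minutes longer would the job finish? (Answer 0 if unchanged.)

6

The binding path is Checkout→Compile→Package→Publish = 8+3+4+7 = 22; finish at 22 minutes.
Package lies on that path, so at 10 minutes the path becomes 28 minutes.
The critical path is still Checkout→Compile→Package→Publish; finish is now 28 minutes.
Change in finish: 28 − 22 = +6 minutes.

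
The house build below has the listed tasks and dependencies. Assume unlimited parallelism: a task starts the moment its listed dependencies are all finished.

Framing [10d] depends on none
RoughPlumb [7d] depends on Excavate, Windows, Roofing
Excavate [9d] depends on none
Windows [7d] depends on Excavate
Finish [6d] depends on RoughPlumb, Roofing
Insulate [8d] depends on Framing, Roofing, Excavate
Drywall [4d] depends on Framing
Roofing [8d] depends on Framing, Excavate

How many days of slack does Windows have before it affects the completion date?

2

Critical path: Framing→Roofing→RoughPlumb→Finish = 10+8+7+6 = 31, so the finish is 31 days.
Longest path through Windows: 29 days (earliest finish 16, latest finish 18).
Float = 31 − 29 = 2.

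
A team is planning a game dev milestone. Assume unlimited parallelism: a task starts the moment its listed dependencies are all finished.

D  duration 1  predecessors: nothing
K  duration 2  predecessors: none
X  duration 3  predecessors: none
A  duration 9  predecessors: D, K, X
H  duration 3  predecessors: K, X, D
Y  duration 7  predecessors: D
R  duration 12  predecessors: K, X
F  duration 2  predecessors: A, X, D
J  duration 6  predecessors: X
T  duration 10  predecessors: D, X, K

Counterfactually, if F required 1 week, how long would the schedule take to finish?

15

Baseline: X→R = 3+12 = 15 → 15 weeks.
The longest path through F is only 14 weeks, so F has float 1.
The critical path is still X→R; finish is now 15 weeks.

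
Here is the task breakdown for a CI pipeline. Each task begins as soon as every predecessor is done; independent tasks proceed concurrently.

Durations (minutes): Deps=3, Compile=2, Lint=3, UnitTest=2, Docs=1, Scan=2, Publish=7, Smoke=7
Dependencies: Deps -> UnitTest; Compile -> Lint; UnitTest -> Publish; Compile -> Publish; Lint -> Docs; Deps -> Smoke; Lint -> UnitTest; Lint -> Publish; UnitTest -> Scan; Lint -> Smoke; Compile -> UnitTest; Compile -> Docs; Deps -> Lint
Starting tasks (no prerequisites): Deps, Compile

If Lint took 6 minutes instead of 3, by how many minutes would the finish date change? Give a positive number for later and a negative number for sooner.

Critical path before the change: Deps→Lint→UnitTest→Publish = 3+3+2+7 = 15 giving 15 minutes.
Lint is on the critical path; changing it to 6 makes that path 18 minutes.
No other chain overtakes it, so the finish is 18 minutes.
Change in finish: 18 − 15 = +3 minutes.

3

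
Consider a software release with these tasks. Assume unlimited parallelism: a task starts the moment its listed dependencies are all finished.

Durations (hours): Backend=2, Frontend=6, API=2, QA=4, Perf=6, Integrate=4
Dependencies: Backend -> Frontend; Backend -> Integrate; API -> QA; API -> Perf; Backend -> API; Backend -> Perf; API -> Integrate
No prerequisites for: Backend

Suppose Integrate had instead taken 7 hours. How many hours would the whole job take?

As given, the longest chain is Backend→API→Perf = 2+2+6 = 10, so the finish is 10 hours.
The longest path through Integrate is only 8 hours, so Integrate has float 2.
Now Backend→API→Integrate = 2+2+7 = 11 is longest, so the finish becomes 11 hours.

11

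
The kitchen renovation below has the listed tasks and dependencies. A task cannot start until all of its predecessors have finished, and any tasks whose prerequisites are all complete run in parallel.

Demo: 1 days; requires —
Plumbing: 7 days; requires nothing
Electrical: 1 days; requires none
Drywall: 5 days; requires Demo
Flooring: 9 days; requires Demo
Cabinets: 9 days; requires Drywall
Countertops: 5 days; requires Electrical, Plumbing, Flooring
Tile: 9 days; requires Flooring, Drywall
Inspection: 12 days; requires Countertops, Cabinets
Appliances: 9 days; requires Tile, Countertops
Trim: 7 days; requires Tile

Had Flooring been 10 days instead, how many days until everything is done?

29

As given, the longest chain is Demo→Flooring→Tile→Appliances = 1+9+9+9 = 28, so the finish is 28 days.
Flooring lies on that path, so at 10 days the path becomes 29 days.
That remains the longest chain; total 29 days.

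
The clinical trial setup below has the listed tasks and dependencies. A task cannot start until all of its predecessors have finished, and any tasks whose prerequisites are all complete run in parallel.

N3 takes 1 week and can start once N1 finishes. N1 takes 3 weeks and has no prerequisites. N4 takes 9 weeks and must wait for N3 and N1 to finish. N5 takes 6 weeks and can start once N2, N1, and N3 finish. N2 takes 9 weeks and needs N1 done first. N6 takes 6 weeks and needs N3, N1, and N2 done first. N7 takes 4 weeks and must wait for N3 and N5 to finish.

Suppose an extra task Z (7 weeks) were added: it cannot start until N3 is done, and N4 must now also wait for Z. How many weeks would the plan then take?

22

Originally the plan takes 22 weeks.
With Z inserted, N4 now waits for max(N3, N1, Z).
New critical path: N1→N2→N5→N7 = 3+9+6+4 = 22 ⇒ 22 weeks.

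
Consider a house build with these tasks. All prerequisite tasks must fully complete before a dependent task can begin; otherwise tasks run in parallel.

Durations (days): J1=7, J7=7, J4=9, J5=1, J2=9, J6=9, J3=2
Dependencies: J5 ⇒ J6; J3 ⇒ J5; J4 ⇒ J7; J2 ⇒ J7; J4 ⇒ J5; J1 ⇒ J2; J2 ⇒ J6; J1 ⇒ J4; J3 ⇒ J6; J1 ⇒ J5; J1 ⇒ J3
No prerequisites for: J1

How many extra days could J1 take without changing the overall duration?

Critical path: J1→J4→J5→J6 = 7+9+1+9 = 26, so the finish is 26 days.
The longest chain containing J1 totals 26 days.
Slack of J1 = 0 − 0 = 0 days.

0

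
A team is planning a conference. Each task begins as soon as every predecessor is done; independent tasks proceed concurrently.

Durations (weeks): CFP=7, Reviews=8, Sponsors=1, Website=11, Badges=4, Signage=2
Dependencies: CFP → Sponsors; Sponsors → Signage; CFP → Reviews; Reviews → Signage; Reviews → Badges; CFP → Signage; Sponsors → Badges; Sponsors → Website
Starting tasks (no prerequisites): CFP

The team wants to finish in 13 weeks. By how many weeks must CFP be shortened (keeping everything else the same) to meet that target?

Current finish: 19 weeks; target: 13.
CFP is on every critical path, so each week cut from CFP cuts the finish by one (this holds down to a finish of 13).
Need 19 − 13 = 6 weeks off CFP → CFP becomes 1 week, finish becomes 13.

6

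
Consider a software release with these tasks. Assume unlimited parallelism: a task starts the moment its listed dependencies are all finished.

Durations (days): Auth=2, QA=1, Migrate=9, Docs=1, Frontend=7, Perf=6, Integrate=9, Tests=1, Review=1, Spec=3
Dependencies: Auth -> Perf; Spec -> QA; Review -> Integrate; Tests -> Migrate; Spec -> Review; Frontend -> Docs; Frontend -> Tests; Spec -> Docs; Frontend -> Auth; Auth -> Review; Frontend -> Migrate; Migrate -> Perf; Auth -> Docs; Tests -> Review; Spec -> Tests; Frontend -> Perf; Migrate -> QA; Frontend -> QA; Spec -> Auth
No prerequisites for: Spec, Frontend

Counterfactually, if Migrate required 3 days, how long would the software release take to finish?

19

Baseline: Frontend→Tests→Migrate→Perf = 7+1+9+6 = 23 → 23 days.
Migrate lies on that path, so at 3 days the path becomes 17 days.
New critical path: Frontend→Auth→Review→Integrate = 7+2+1+9 = 19 ⇒ 19 days.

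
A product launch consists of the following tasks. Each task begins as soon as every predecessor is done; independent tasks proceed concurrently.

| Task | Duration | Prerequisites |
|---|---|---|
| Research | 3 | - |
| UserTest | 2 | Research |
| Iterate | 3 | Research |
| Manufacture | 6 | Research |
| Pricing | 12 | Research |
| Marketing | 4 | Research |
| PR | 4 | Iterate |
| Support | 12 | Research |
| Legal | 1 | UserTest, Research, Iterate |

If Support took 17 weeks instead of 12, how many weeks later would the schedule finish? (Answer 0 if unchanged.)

5

As given, the longest chain is Research→Support = 3+12 = 15, so the finish is 15 weeks.
Support lies on that path, so at 17 weeks the path becomes 20 weeks.
No other chain overtakes it, so the finish is 20 weeks.
Change in finish: 20 − 15 = +5 weeks.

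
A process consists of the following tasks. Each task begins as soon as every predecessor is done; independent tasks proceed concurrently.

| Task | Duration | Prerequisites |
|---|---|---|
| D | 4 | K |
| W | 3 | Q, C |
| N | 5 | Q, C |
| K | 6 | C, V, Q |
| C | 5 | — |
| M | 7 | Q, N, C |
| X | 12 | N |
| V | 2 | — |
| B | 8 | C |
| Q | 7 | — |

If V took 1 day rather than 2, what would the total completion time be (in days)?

Baseline: Q→N→X = 7+5+12 = 24 → 24 days.
V is off the critical path — its longest chain is 12 days, giving 12 of slack.
No other chain overtakes it, so the finish is 24 days.

24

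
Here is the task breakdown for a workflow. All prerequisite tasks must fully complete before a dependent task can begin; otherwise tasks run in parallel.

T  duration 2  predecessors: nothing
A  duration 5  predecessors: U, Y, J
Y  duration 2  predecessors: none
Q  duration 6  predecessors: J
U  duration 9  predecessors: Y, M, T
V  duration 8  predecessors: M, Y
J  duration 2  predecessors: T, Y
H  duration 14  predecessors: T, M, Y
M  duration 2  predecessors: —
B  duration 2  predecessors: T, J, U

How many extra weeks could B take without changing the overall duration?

3

The longest chain is M→U→A = 2+9+5 = 16; overall finish 16 weeks.
The longest chain containing B totals 13 weeks.
Float = 16 − 13 = 3.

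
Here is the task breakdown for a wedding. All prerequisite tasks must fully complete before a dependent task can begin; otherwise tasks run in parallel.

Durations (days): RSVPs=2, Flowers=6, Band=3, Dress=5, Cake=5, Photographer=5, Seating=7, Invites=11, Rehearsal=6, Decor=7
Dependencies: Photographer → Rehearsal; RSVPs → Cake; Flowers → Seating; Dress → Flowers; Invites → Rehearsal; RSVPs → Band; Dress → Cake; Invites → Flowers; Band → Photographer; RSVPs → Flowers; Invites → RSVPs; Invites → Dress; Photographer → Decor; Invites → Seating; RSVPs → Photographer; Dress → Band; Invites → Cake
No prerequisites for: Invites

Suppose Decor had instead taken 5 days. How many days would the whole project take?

Actual critical path: Invites→Dress→Band→Photographer→Decor = 11+5+3+5+7 = 31 ⇒ 31 days.
Decor lies on that path, so at 5 days the path becomes 29 days.
The binding chain switches to Invites→Dress→Band→Photographer→Rehearsal = 11+5+3+5+6 = 30; finish 30 days.

30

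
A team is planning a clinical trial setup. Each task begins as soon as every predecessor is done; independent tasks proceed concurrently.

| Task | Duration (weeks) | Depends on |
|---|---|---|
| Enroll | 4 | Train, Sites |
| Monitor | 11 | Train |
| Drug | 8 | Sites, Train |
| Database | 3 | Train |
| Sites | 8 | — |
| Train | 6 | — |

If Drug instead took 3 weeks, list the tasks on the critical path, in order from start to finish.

Baseline: Train→Monitor = 6+11 = 17 → 17 weeks.
The longest path through Drug is only 16 weeks, so Drug has float 1.
No other chain overtakes it, so the finish is 17 weeks.

Train, Monitor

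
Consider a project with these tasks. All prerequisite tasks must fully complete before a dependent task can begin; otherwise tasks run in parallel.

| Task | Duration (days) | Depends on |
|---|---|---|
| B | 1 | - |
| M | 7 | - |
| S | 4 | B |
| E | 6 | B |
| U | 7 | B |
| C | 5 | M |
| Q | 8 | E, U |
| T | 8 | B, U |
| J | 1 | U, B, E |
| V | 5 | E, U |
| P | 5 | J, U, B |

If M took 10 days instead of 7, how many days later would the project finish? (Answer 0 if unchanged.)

As given, the longest chain is B→U→Q = 1+7+8 = 16, so the finish is 16 days.
M has 4 days of float (longest path through it is 12).
The critical path is still B→U→Q; finish is now 16 days.
Change in finish: 16 − 16 = +0 days.

0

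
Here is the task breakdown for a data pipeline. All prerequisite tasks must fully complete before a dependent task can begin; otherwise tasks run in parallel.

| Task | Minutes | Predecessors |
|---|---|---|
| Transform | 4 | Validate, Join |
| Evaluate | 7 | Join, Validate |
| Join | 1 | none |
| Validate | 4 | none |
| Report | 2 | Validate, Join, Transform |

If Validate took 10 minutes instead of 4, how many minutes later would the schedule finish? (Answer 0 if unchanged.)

Baseline: Validate→Evaluate = 4+7 = 11 → 11 minutes.
Since Validate is critical, the +6 change carries straight to that chain (now 17 minutes).
No other chain overtakes it, so the finish is 17 minutes.
Change in finish: 17 − 11 = +6 minutes.

6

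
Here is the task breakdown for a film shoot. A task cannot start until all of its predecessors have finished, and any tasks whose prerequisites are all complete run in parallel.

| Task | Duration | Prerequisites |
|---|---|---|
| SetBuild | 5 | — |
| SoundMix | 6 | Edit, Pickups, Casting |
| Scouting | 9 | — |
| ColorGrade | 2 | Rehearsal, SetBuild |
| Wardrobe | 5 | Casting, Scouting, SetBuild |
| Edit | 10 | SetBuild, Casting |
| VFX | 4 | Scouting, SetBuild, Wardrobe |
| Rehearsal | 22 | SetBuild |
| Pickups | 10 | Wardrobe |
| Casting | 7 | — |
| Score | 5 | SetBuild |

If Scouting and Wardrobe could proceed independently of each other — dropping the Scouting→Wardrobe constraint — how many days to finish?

Before: longest chain Scouting→Wardrobe→Pickups→SoundMix = 9+5+10+6 = 30, finish 30.
Without Scouting→Wardrobe, Wardrobe's earliest start moves from 9 to 7.
The longest chain is now SetBuild→Rehearsal→ColorGrade = 5+22+2 = 29, so the schedule takes 29 days.

29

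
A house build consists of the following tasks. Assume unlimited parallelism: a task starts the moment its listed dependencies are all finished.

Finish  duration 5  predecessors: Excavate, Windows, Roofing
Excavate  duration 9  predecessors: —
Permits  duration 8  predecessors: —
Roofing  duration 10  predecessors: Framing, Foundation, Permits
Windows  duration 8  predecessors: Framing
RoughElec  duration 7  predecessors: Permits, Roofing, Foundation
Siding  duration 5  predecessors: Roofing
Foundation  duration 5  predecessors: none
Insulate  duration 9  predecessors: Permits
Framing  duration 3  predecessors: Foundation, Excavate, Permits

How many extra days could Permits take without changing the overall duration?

The longest chain is Excavate→Framing→Roofing→RoughElec = 9+3+10+7 = 29; overall finish 29 days.
Longest path through Permits: 28 days (earliest finish 8, latest finish 9).
So Permits can slip 9 − 8 = 1 day.

1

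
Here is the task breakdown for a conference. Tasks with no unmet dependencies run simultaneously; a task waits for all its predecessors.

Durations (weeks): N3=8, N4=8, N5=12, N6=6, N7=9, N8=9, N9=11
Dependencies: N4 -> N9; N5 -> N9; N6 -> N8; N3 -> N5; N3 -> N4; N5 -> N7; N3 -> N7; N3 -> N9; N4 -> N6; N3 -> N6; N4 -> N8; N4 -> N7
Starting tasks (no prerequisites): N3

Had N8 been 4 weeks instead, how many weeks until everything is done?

As given, the longest chain is N3→N4→N6→N8 = 8+8+6+9 = 31, so the finish is 31 weeks.
N8 is on the critical path; changing it to 4 makes that path 26 weeks.
The binding chain switches to N3→N5→N9 = 8+12+11 = 31; finish 31 weeks.

31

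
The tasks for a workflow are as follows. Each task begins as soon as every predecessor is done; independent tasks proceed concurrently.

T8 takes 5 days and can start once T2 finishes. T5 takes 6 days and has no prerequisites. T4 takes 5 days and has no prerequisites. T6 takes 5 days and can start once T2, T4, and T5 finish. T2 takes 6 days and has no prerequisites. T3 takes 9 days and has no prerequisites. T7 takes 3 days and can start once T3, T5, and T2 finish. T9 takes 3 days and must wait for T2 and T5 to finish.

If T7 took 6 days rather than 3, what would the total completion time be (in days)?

15

The binding path is T3→T7 = 9+3 = 12; finish at 12 days.
Since T7 is critical, the +3 change carries straight to that chain (now 15 days).
No other chain overtakes it, so the finish is 15 days.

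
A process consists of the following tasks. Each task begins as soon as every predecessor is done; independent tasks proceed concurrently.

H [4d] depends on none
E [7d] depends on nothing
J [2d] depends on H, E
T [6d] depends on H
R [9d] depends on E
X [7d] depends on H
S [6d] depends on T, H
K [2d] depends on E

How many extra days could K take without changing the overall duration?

The longest chain is H→T→S = 4+6+6 = 16; overall finish 16 days.
The longest chain containing K totals 9 days.
Float = 16 − 9 = 7.

7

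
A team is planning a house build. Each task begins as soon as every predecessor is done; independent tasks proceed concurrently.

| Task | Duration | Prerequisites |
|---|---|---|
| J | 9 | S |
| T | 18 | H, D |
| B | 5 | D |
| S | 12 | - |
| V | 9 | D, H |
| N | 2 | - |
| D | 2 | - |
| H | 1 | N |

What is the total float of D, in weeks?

N→H→T = 2+1+18 = 21 sets the makespan at 21 weeks.
Longest path through D: 20 weeks (earliest finish 2, latest finish 3).
Float = 21 − 20 = 1.

1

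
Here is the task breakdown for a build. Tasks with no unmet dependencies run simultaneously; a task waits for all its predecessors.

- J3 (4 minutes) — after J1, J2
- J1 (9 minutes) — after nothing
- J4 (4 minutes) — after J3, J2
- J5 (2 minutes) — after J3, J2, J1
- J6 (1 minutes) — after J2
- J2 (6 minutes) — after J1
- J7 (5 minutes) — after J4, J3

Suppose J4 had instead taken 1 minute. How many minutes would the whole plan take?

25

Actual critical path: J1→J2→J3→J4→J7 = 9+6+4+4+5 = 28 ⇒ 28 minutes.
J4 lies on that path, so at 1 minute the path becomes 25 minutes.
The critical path is still J1→J2→J3→J4→J7; finish is now 25 minutes.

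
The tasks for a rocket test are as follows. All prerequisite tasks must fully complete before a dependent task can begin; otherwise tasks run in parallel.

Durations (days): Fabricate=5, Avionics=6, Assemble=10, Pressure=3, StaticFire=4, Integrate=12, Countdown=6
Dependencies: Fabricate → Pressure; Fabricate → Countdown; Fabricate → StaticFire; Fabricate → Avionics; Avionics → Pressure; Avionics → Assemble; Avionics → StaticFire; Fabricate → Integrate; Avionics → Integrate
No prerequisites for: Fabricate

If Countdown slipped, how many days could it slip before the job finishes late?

12

Critical path: Fabricate→Avionics→Integrate = 5+6+12 = 23, so the finish is 23 days.
Countdown finishes as early as 11 and must finish by 23.
Slack of Countdown = 17 − 5 = 12 days.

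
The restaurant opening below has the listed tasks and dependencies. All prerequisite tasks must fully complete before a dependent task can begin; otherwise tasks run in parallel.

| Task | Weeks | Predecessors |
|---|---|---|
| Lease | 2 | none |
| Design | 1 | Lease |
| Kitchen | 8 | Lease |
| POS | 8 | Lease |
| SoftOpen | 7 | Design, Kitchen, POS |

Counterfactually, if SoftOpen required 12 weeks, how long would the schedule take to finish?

22

Critical path before the change: Lease→Kitchen→SoftOpen = 2+8+7 = 17 giving 17 weeks.
Since SoftOpen is critical, the +5 change carries straight to that chain (now 22 weeks).
That remains the longest chain; total 22 weeks.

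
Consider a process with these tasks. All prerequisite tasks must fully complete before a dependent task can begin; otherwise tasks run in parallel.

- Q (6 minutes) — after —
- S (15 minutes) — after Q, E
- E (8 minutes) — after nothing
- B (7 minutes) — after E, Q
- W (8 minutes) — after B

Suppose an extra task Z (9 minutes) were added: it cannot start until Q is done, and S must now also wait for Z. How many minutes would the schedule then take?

Originally the schedule takes 23 minutes.
With Z inserted, S now waits for max(Q, E, Z).
New critical path: Q→Z→S = 6+9+15 = 30 ⇒ 30 minutes.

30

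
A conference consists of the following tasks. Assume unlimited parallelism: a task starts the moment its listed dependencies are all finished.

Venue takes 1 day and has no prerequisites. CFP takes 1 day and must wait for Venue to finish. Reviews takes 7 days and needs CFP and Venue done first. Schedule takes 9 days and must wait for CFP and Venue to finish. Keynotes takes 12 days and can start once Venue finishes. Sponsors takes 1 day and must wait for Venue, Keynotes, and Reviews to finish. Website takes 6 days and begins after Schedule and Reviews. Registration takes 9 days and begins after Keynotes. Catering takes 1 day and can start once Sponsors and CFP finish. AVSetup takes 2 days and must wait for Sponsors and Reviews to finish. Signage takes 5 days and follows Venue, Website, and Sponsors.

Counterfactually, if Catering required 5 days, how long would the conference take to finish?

The binding path is Venue→CFP→Schedule→Website→Signage = 1+1+9+6+5 = 22; finish at 22 days.
The longest path through Catering is only 15 days, so Catering has float 7.
No other chain overtakes it, so the finish is 22 days.

22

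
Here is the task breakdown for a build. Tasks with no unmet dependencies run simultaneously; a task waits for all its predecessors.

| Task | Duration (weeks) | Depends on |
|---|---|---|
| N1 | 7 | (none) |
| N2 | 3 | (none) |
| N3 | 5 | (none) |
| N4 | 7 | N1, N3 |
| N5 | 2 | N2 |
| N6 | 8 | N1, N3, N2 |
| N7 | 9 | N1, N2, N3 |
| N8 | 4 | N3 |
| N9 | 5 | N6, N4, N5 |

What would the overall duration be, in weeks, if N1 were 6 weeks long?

19

Baseline: N1→N6→N9 = 7+8+5 = 20 → 20 weeks.
N1 is on the critical path; changing it to 6 makes that path 19 weeks.
That remains the longest chain; total 19 weeks.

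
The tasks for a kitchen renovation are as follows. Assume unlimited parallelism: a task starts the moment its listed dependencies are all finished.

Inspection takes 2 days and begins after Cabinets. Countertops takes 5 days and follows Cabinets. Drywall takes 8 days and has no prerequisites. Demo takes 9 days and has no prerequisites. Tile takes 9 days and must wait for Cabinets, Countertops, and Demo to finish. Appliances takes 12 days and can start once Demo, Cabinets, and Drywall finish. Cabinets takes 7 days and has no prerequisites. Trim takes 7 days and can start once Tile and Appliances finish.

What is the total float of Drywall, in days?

The longest chain is Demo→Appliances→Trim = 9+12+7 = 28; overall finish 28 days.
Longest path through Drywall: 27 days (earliest finish 8, latest finish 9).
Float = 28 − 27 = 1.

1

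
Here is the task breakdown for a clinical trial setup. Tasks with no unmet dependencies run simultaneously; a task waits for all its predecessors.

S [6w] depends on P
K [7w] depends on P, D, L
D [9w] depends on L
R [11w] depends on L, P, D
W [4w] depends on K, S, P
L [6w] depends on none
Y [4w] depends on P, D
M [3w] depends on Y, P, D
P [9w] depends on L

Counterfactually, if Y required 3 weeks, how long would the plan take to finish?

26

Baseline: L→P→R = 6+9+11 = 26 → 26 weeks.
Y has 4 weeks of float (longest path through it is 22).
No other chain overtakes it, so the finish is 26 weeks.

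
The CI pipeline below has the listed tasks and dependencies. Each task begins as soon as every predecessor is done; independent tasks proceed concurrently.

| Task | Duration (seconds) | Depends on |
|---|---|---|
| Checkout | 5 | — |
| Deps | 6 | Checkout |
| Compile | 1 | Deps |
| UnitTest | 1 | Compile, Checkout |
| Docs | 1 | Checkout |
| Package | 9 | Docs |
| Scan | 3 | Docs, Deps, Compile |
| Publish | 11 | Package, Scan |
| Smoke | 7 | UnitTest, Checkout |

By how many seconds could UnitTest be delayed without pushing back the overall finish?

6

Critical path: Checkout→Deps→Compile→Scan→Publish = 5+6+1+3+11 = 26, so the finish is 26 seconds.
The longest chain containing UnitTest totals 20 seconds.
So UnitTest can slip 19 − 13 = 6 seconds.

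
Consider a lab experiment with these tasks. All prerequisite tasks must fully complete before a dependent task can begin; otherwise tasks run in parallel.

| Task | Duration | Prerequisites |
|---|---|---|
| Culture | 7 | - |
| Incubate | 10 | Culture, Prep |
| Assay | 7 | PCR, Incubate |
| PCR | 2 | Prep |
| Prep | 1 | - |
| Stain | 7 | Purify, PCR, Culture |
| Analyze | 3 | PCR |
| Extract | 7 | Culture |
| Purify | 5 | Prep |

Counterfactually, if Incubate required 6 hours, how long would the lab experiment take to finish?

20

Critical path before the change: Culture→Incubate→Assay = 7+10+7 = 24 giving 24 hours.
Incubate is on the critical path; changing it to 6 makes that path 20 hours.
That remains the longest chain; total 20 hours.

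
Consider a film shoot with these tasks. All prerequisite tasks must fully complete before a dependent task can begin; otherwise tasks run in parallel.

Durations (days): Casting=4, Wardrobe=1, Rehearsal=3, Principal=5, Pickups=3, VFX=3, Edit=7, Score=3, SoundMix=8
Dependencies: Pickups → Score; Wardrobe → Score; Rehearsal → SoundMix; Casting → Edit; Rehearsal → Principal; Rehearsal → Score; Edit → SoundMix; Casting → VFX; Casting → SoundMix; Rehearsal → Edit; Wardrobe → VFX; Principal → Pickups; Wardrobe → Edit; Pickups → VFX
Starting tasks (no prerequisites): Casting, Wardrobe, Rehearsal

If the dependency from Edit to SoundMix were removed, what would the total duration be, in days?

14

With the dependency in place, Casting→Edit→SoundMix = 4+7+8 = 19 sets the finish at 19 days.
Without Edit→SoundMix, SoundMix's earliest start moves from 11 to 4.
New critical path: Rehearsal→Principal→Pickups→VFX = 3+5+3+3 = 14 ⇒ 14 days.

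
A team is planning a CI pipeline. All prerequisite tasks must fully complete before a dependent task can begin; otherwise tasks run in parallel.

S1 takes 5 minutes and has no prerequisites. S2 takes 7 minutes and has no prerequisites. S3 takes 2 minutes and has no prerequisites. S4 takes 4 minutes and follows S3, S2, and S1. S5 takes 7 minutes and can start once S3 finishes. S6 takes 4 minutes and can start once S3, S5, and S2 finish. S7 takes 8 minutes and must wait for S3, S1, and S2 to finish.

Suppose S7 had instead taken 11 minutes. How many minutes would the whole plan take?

18

Critical path before the change: S2→S7 = 7+8 = 15 giving 15 minutes.
S7 lies on that path, so at 11 minutes the path becomes 18 minutes.
That remains the longest chain; total 18 minutes.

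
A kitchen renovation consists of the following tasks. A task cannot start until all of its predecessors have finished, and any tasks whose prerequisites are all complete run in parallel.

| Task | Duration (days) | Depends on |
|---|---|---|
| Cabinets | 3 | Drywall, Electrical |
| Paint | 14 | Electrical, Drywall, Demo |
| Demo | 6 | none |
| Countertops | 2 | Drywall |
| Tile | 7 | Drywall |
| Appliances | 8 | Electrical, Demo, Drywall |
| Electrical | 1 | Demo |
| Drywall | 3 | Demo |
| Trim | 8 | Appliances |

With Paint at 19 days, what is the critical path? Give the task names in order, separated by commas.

Demo, Drywall, Paint

The binding path is Demo→Drywall→Appliances→Trim = 6+3+8+8 = 25; finish at 25 days.
Paint has 2 days of float (longest path through it is 23).
Now Demo→Drywall→Paint = 6+3+19 = 28 is longest, so the finish becomes 28 days.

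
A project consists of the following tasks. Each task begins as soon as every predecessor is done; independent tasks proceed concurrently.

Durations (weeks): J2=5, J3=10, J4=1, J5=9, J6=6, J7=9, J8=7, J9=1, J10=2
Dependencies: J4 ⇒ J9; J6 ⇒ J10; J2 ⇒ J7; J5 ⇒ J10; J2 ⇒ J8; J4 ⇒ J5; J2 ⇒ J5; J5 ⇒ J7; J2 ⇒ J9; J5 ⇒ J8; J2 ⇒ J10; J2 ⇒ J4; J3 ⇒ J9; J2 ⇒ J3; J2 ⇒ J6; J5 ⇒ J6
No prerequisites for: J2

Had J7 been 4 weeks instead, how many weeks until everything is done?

23

Baseline: J2→J4→J5→J7 = 5+1+9+9 = 24 → 24 weeks.
Since J7 is critical, the -5 change carries straight to that chain (now 19 weeks).
The binding chain switches to J2→J4→J5→J6→J10 = 5+1+9+6+2 = 23; finish 23 weeks.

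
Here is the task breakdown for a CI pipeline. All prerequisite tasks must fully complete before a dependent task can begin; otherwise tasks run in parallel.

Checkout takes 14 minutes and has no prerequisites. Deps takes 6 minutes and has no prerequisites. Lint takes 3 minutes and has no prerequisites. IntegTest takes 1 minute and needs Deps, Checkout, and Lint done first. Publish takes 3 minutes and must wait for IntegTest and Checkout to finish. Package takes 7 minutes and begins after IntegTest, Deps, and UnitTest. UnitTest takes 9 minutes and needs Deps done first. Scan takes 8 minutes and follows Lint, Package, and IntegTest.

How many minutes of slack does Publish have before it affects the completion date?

The longest chain is Checkout→IntegTest→Package→Scan = 14+1+7+8 = 30; overall finish 30 minutes.
Longest path through Publish: 18 minutes (earliest finish 18, latest finish 30).
Float = 30 − 18 = 12.

12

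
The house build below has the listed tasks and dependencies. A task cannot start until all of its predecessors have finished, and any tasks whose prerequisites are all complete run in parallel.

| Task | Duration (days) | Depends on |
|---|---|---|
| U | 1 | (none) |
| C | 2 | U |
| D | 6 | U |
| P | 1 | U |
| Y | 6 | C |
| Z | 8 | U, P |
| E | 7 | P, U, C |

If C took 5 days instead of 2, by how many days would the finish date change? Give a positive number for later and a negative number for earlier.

3

Baseline: U→C→E = 1+2+7 = 10 → 10 days.
Since C is critical, the +3 change carries straight to that chain (now 13 days).
That remains the longest chain; total 13 days.
Change in finish: 13 − 10 = +3 days.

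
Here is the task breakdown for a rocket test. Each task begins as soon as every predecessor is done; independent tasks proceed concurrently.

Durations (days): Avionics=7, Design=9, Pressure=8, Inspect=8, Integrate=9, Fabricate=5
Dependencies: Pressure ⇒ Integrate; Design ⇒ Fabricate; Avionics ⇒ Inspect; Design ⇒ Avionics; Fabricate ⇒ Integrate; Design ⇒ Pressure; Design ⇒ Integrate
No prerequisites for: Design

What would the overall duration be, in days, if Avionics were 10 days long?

27

The binding path is Design→Pressure→Integrate = 9+8+9 = 26; finish at 26 days.
Avionics has 2 days of float (longest path through it is 24).
Now Design→Avionics→Inspect = 9+10+8 = 27 is longest, so the finish becomes 27 days.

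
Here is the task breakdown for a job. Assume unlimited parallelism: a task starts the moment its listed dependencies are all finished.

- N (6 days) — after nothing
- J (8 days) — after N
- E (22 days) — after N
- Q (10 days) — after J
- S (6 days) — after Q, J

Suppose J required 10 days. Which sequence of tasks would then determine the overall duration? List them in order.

Baseline: N→J→Q→S = 6+8+10+6 = 30 → 30 days.
J lies on that path, so at 10 days the path becomes 32 days.
The critical path is still N→J→Q→S; finish is now 32 days.

N, J, Q, S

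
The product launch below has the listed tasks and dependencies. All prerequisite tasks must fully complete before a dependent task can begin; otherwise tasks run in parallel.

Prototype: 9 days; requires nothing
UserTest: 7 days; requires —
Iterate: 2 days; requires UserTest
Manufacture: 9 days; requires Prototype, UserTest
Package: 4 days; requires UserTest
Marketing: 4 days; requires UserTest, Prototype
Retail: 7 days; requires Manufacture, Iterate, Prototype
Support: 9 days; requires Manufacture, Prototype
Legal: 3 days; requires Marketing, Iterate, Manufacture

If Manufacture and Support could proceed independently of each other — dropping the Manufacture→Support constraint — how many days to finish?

25

Original critical path: Prototype→Manufacture→Support = 9+9+9 = 27 ⇒ 27 days.
Without Manufacture→Support, Support's earliest start moves from 18 to 9.
The longest chain is now Prototype→Manufacture→Retail = 9+9+7 = 25, so the schedule takes 25 days.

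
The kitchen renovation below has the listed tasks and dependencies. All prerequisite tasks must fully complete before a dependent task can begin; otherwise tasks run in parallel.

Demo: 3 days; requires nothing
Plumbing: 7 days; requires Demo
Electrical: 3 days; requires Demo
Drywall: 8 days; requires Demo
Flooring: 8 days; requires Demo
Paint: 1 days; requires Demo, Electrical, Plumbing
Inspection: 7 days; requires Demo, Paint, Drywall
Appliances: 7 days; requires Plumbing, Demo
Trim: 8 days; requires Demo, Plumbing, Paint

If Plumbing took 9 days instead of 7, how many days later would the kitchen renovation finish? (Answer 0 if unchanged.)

As given, the longest chain is Demo→Plumbing→Paint→Trim = 3+7+1+8 = 19, so the finish is 19 days.
Plumbing is on the critical path; changing it to 9 makes that path 21 days.
No other chain overtakes it, so the finish is 21 days.
Change in finish: 21 − 19 = +2 days.

2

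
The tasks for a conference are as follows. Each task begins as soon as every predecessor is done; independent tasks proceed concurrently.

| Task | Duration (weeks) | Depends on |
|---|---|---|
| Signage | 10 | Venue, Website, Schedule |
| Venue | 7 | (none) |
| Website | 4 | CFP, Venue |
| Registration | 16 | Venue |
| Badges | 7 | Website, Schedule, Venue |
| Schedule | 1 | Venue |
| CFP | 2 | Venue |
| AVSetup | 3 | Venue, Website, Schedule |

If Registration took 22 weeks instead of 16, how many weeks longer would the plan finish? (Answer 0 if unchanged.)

6

Critical path before the change: Venue→Registration = 7+16 = 23 giving 23 weeks.
Since Registration is critical, the +6 change carries straight to that chain (now 29 weeks).
The critical path is still Venue→Registration; finish is now 29 weeks.
Change in finish: 29 − 23 = +6 weeks.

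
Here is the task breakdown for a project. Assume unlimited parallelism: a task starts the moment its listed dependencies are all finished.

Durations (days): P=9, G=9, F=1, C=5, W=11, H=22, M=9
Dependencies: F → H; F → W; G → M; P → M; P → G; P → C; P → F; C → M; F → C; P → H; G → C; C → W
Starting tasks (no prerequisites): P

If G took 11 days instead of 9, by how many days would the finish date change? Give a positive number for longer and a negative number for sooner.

Baseline: P→G→C→W = 9+9+5+11 = 34 → 34 days.
G is on the critical path; changing it to 11 makes that path 36 days.
That remains the longest chain; total 36 days.
Change in finish: 36 − 34 = +2 days.

2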